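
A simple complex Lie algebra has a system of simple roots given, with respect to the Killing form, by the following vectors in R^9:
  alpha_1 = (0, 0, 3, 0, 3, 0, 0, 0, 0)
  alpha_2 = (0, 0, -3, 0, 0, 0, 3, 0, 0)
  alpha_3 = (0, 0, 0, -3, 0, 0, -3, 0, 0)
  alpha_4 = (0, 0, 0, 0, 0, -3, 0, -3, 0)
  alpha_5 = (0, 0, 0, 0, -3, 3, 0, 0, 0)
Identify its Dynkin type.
Compute the Cartan integers a_ij = 2(alpha_i, alpha_j)/(alpha_j, alpha_j); the resulting 5x5 Cartan matrix is
[[2, -1, 0, 0, -1], [-1, 2, -1, 0, 0], [0, -1, 2, 0, 0], [0, 0, 0, 2, -1], [-1, 0, 0, -1, 2]].
All simple roots have the same length, so the diagram is simply laced. The associated Dynkin diagram is a chain of 5 nodes with single edges (A_5), so the type is A_5 (the algebra sl(6)).

A_5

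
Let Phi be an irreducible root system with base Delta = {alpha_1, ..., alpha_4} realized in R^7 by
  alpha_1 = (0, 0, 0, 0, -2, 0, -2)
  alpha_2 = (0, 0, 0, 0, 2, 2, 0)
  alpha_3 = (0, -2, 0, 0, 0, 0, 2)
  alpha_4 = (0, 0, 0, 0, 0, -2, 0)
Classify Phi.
Compute the Cartan integers a_ij = 2(alpha_i, alpha_j)/(alpha_j, alpha_j); the resulting 4x4 Cartan matrix is
[[2, -1, -1, 0], [-1, 2, 0, -2], [-1, 0, 2, 0], [0, -1, 0, 2]].
The roots have two lengths (squared-length ratio 2:1); the short ones are alpha_{4}. The associated Dynkin diagram is a chain of 4 nodes with a double edge at one end; the terminal node there is the unique short simple root (B_4), so the type is B_4 (the algebra so(9)).

B_4 (so(9))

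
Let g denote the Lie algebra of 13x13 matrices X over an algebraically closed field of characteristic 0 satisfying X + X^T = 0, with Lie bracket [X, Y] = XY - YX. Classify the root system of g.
B_6 (so(13))

This is so(13) with 13 odd, which has dimension 13(13-1)/2 = 78 and rank (13-1)/2 = 6. In the classification of classical Lie algebras, the orthogonal algebra so(2n+1) in an odd number of variables has type B_n; here n = 6, so the Dynkin diagram is a chain of 6 nodes with a double edge at one end; the terminal node there is the unique short simple root (B_6). Hence the type is B_6.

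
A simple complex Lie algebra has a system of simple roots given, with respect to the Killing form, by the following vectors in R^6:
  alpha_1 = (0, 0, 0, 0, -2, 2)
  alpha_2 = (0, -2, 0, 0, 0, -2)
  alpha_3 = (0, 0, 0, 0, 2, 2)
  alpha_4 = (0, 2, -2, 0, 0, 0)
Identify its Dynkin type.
D_4 (so(8))

Compute the Cartan integers a_ij = 2(alpha_i, alpha_j)/(alpha_j, alpha_j); the resulting 4x4 Cartan matrix is
[[2, -1, 0, 0], [-1, 2, -1, -1], [0, -1, 2, 0], [0, -1, 0, 2]].
All simple roots have the same length, so the diagram is simply laced. The associated Dynkin diagram is a chain of 2 nodes with a fork of two nodes at one end (D_4), so the type is D_4 (the algebra so(8)).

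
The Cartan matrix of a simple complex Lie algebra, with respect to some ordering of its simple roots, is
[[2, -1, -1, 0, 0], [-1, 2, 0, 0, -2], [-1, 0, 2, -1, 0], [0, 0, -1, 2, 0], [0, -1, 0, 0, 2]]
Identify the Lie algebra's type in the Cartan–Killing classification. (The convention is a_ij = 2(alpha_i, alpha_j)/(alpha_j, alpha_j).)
The matrix has rank 5 with 2's on the diagonal. Reading the off-diagonal entries as Dynkin edges (a single edge where a_ij = a_ji = -1; a double or triple edge where a_ij * a_ji = 2 or 3), the diagram is a chain of 5 nodes with a double edge at one end; the terminal node there is the unique short simple root (B_5). One simple-root ordering that puts it in standard form is (alpha_4, alpha_3, alpha_1, alpha_2, alpha_5). So the algebra is type B_5, i.e. so(11).

B5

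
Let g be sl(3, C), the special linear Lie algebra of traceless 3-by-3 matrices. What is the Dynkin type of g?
This is sl(3), which has dimension 3^2 - 1 = 8 and rank 3 - 1 = 2 (a Cartan subalgebra is the diagonal traceless matrices). In the classification of classical Lie algebras, the special linear algebra sl(n+1) has type A_n; here n = 2, so the Dynkin diagram is a chain of 2 nodes with single edges (A_2). Hence the type is A_2.

type A_2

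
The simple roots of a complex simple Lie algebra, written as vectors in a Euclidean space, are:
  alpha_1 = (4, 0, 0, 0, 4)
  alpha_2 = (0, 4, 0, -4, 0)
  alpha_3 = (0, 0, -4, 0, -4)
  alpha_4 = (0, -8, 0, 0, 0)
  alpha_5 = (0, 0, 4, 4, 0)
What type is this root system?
C_5 (sp(10))

Compute the Cartan integers a_ij = 2(alpha_i, alpha_j)/(alpha_j, alpha_j); the resulting 5x5 Cartan matrix is
[[2, 0, -1, 0, 0], [0, 2, 0, -1, -1], [-1, 0, 2, 0, -1], [0, -2, 0, 2, 0], [0, -1, -1, 0, 2]].
The roots have two lengths (squared-length ratio 2:1); the short ones are alpha_{1,2,3,5}. The associated Dynkin diagram is a chain of 5 nodes with a double edge at one end; the terminal node there is the unique long simple root (C_5), so the type is C_5 (the algebra sp(10)).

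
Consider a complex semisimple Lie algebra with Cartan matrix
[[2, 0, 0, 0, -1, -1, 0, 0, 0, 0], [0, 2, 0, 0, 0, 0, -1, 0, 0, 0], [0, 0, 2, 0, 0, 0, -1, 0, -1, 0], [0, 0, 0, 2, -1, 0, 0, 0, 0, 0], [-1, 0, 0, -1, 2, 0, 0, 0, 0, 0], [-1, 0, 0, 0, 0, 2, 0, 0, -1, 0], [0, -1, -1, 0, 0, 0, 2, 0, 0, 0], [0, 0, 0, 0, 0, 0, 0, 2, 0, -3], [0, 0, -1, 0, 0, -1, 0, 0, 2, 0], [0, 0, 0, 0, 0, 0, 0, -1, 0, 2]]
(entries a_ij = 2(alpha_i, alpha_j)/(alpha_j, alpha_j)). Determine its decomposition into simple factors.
The diagram associated to this matrix has two connected components: the simple roots {alpha_1, alpha_2, alpha_3, alpha_4, alpha_5, alpha_6, alpha_7, alpha_9} form a chain of 8 nodes with single edges (A_8), and {alpha_8, alpha_10} form two nodes joined by a triple edge (G_2). A semisimple Lie algebra decomposes uniquely as the direct sum of simple ideals, one per connected component of its Dynkin diagram, so g ≅ A_8 ⊕ G_2 (dimension 80 + 14 = 94).

A_8 + G_2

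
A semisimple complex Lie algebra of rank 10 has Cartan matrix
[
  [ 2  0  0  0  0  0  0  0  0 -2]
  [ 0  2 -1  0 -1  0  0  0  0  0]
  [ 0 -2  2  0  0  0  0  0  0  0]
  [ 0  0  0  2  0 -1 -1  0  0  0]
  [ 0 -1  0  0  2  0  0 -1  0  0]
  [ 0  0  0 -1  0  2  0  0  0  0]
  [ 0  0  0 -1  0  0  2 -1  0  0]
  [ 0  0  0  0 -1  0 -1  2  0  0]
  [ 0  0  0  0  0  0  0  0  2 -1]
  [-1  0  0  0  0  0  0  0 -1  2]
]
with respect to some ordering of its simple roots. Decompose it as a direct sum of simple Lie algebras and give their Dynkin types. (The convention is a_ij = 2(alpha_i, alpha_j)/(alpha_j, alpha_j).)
C3 + C7

The diagram associated to this matrix has two connected components: the simple roots {alpha_1, alpha_9, alpha_10} form a chain of 3 nodes with a double edge at one end; the terminal node there is the unique long simple root (C_3), and {alpha_2, alpha_3, alpha_4, alpha_5, alpha_6, alpha_7, alpha_8} form a chain of 7 nodes with a double edge at one end; the terminal node there is the unique long simple root (C_7). A semisimple Lie algebra decomposes uniquely as the direct sum of simple ideals, one per connected component of its Dynkin diagram, so g ≅ C_3 ⊕ C_7 (dimension 21 + 105 = 126).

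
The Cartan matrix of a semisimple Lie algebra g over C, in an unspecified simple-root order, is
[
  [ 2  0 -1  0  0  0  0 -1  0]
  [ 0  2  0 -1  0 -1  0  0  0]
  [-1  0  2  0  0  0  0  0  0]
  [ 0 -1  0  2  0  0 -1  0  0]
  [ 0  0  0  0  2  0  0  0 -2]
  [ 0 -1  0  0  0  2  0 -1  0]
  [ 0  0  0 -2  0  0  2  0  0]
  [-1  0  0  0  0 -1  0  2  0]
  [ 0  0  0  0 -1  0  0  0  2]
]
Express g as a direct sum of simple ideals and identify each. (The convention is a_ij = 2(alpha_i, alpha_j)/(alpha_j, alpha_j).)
The diagram associated to this matrix has two connected components: the simple roots {alpha_5, alpha_9} form a chain of 2 nodes with a double edge at one end; the terminal node there is the unique short simple root (B_2), and {alpha_1, alpha_2, alpha_3, alpha_4, alpha_6, alpha_7, alpha_8} form a chain of 7 nodes with a double edge at one end; the terminal node there is the unique long simple root (C_7). A semisimple Lie algebra decomposes uniquely as the direct sum of simple ideals, one per connected component of its Dynkin diagram, so g ≅ B_2 ⊕ C_7 (dimension 10 + 105 = 115).

B2 + C7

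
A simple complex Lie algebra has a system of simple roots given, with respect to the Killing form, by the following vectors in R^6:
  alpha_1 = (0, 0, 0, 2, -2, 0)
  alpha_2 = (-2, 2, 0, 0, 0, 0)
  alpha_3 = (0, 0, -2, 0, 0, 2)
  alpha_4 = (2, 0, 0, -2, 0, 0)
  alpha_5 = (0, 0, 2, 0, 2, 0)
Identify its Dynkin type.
A5

Compute the Cartan integers a_ij = 2(alpha_i, alpha_j)/(alpha_j, alpha_j); the resulting 5x5 Cartan matrix is
[[2, 0, 0, -1, -1], [0, 2, 0, -1, 0], [0, 0, 2, 0, -1], [-1, -1, 0, 2, 0], [-1, 0, -1, 0, 2]].
All simple roots have the same length, so the diagram is simply laced. The associated Dynkin diagram is a chain of 5 nodes with single edges (A_5), so the type is A_5 (the algebra sl(6)).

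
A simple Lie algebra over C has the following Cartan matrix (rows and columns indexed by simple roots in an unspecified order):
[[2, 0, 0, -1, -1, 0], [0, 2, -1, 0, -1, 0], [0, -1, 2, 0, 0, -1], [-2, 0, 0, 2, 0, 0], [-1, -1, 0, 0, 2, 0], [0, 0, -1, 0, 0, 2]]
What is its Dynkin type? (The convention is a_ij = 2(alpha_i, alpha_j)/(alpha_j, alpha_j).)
type C_6

The matrix has rank 6 with 2's on the diagonal. Reading the off-diagonal entries as Dynkin edges (a single edge where a_ij = a_ji = -1; a double or triple edge where a_ij * a_ji = 2 or 3), the diagram is a chain of 6 nodes with a double edge at one end; the terminal node there is the unique long simple root (C_6). One simple-root ordering that puts it in standard form is (alpha_6, alpha_3, alpha_2, alpha_5, alpha_1, alpha_4). So the algebra is type C_6, i.e. sp(12).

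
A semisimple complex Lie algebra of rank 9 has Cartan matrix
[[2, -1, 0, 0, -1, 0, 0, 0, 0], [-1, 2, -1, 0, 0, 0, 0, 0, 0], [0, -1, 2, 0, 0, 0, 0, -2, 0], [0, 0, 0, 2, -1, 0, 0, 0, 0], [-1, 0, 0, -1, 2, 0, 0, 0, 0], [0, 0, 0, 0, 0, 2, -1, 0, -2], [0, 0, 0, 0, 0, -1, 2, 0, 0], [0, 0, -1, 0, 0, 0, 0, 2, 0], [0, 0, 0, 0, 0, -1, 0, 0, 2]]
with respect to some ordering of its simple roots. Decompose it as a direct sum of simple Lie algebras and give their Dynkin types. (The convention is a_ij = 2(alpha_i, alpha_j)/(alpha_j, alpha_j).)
B3 ⊕ B6

The diagram associated to this matrix has two connected components: the simple roots {alpha_6, alpha_7, alpha_9} form a chain of 3 nodes with a double edge at one end; the terminal node there is the unique short simple root (B_3), and {alpha_1, alpha_2, alpha_3, alpha_4, alpha_5, alpha_8} form a chain of 6 nodes with a double edge at one end; the terminal node there is the unique short simple root (B_6). A semisimple Lie algebra decomposes uniquely as the direct sum of simple ideals, one per connected component of its Dynkin diagram, so g ≅ B_3 ⊕ B_6 (dimension 21 + 78 = 99).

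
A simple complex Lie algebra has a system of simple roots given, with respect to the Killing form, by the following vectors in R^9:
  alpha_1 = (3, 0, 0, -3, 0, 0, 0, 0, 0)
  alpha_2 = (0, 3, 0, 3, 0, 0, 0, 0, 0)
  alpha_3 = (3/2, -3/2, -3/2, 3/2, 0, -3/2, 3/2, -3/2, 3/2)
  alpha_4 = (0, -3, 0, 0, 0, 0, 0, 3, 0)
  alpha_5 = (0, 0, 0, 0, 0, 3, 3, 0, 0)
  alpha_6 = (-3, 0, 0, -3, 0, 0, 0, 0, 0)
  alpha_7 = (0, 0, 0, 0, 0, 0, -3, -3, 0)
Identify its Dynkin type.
E_7

Compute the Cartan integers a_ij = 2(alpha_i, alpha_j)/(alpha_j, alpha_j); the resulting 7x7 Cartan matrix is
[[2, -1, 0, 0, 0, 0, 0], [-1, 2, 0, -1, 0, -1, 0], [0, 0, 2, 0, 0, -1, 0], [0, -1, 0, 2, 0, 0, -1], [0, 0, 0, 0, 2, 0, -1], [0, -1, -1, 0, 0, 2, 0], [0, 0, 0, -1, -1, 0, 2]].
All simple roots have the same length, so the diagram is simply laced. The associated Dynkin diagram is a chain of 6 nodes with one extra node attached to the third node from one end (E_7), so the type is E_7.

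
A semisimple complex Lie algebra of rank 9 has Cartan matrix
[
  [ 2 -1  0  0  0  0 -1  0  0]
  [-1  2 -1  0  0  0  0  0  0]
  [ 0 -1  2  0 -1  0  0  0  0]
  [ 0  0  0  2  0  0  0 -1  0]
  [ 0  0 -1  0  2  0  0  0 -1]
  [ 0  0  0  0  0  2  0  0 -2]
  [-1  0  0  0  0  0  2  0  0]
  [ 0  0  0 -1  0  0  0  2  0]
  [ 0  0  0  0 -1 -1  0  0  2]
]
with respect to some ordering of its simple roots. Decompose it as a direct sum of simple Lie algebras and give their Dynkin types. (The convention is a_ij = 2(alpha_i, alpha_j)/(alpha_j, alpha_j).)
The diagram associated to this matrix has two connected components: the simple roots {alpha_4, alpha_8} form a chain of 2 nodes with single edges (A_2), and {alpha_1, alpha_2, alpha_3, alpha_5, alpha_6, alpha_7, alpha_9} form a chain of 7 nodes with a double edge at one end; the terminal node there is the unique long simple root (C_7). A semisimple Lie algebra decomposes uniquely as the direct sum of simple ideals, one per connected component of its Dynkin diagram, so g ≅ A_2 ⊕ C_7 (dimension 8 + 105 = 113).

A_2 ⊕ C_7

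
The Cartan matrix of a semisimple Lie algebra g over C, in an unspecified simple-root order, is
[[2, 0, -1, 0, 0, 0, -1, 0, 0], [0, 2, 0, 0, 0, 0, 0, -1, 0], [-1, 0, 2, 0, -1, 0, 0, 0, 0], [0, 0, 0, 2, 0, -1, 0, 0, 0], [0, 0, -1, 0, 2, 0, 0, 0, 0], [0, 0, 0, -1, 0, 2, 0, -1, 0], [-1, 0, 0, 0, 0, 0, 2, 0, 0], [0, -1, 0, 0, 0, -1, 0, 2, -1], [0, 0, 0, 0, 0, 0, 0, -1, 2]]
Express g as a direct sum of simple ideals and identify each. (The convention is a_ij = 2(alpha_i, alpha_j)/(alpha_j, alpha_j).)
The diagram associated to this matrix has two connected components: the simple roots {alpha_1, alpha_3, alpha_5, alpha_7} form a chain of 4 nodes with single edges (A_4), and {alpha_2, alpha_4, alpha_6, alpha_8, alpha_9} form a chain of 3 nodes with a fork of two nodes at one end (D_5). A semisimple Lie algebra decomposes uniquely as the direct sum of simple ideals, one per connected component of its Dynkin diagram, so g ≅ A_4 ⊕ D_5 (dimension 24 + 45 = 69).

A_4 + D_5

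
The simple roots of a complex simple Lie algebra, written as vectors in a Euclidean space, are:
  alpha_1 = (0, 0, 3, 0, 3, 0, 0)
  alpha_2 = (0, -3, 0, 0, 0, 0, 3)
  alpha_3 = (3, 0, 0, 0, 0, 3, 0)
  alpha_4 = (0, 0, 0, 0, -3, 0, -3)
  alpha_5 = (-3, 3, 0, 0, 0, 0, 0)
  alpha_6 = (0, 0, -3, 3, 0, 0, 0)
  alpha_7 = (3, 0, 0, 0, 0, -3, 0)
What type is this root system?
D7

Compute the Cartan integers a_ij = 2(alpha_i, alpha_j)/(alpha_j, alpha_j); the resulting 7x7 Cartan matrix is
[[2, 0, 0, -1, 0, -1, 0], [0, 2, 0, -1, -1, 0, 0], [0, 0, 2, 0, -1, 0, 0], [-1, -1, 0, 2, 0, 0, 0], [0, -1, -1, 0, 2, 0, -1], [-1, 0, 0, 0, 0, 2, 0], [0, 0, 0, 0, -1, 0, 2]].
All simple roots have the same length, so the diagram is simply laced. The associated Dynkin diagram is a chain of 5 nodes with a fork of two nodes at one end (D_7), so the type is D_7 (the algebra so(14)).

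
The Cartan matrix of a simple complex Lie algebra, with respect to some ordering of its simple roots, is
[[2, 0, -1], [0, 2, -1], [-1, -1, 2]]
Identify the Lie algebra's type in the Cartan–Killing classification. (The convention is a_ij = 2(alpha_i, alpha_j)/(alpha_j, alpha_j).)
A_3 (sl(4))

The matrix has rank 3 with 2's on the diagonal. Reading the off-diagonal entries as Dynkin edges (a single edge where a_ij = a_ji = -1; a double or triple edge where a_ij * a_ji = 2 or 3), the diagram is a chain of 3 nodes with single edges (A_3). One simple-root ordering that puts it in standard form is (alpha_2, alpha_3, alpha_1). So the algebra is type A_3, i.e. sl(4).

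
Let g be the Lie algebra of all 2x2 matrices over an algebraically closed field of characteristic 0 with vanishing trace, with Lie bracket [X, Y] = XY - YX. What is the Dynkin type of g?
This is sl(2), which has dimension 2^2 - 1 = 3 and rank 2 - 1 = 1 (a Cartan subalgebra is the diagonal traceless matrices). In the classification of classical Lie algebras, the special linear algebra sl(n+1) has type A_n; here n = 1, so the Dynkin diagram is a chain of 1 nodes with single edges (A_1). Hence the type is A_1.

A_1 (sl(2))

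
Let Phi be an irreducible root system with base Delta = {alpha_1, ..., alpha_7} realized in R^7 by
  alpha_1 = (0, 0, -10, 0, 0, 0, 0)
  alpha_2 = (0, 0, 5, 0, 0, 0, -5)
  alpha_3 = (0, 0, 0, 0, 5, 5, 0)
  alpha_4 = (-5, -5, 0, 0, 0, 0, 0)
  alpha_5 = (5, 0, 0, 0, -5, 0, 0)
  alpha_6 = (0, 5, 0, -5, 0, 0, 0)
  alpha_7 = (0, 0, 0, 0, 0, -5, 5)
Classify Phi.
C_7

Compute the Cartan integers a_ij = 2(alpha_i, alpha_j)/(alpha_j, alpha_j); the resulting 7x7 Cartan matrix is
[[2, -2, 0, 0, 0, 0, 0], [-1, 2, 0, 0, 0, 0, -1], [0, 0, 2, 0, -1, 0, -1], [0, 0, 0, 2, -1, -1, 0], [0, 0, -1, -1, 2, 0, 0], [0, 0, 0, -1, 0, 2, 0], [0, -1, -1, 0, 0, 0, 2]].
The roots have two lengths (squared-length ratio 2:1); the short ones are alpha_{2,3,4,5,6,7}. The associated Dynkin diagram is a chain of 7 nodes with a double edge at one end; the terminal node there is the unique long simple root (C_7), so the type is C_7 (the algebra sp(14)).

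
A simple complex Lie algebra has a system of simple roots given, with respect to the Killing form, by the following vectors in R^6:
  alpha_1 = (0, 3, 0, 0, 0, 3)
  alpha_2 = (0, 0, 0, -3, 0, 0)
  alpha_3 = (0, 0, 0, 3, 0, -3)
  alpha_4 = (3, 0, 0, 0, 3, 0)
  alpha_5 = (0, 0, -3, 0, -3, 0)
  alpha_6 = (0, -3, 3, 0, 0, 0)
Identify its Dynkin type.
Compute the Cartan integers a_ij = 2(alpha_i, alpha_j)/(alpha_j, alpha_j); the resulting 6x6 Cartan matrix is
[[2, 0, -1, 0, 0, -1], [0, 2, -1, 0, 0, 0], [-1, -2, 2, 0, 0, 0], [0, 0, 0, 2, -1, 0], [0, 0, 0, -1, 2, -1], [-1, 0, 0, 0, -1, 2]].
The roots have two lengths (squared-length ratio 2:1); the short ones are alpha_{2}. The associated Dynkin diagram is a chain of 6 nodes with a double edge at one end; the terminal node there is the unique short simple root (B_6), so the type is B_6 (the algebra so(13)).

B_6 (so(13))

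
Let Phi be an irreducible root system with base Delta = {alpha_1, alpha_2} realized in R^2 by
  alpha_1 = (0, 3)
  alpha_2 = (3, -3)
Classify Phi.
Compute the Cartan integers a_ij = 2(alpha_i, alpha_j)/(alpha_j, alpha_j); the resulting 2x2 Cartan matrix is
[[2, -1], [-2, 2]].
The roots have two lengths (squared-length ratio 2:1); the short ones are alpha_{1}. The associated Dynkin diagram is a chain of 2 nodes with a double edge at one end; the terminal node there is the unique short simple root (B_2), so the type is B_2 (the algebra so(5)).

B2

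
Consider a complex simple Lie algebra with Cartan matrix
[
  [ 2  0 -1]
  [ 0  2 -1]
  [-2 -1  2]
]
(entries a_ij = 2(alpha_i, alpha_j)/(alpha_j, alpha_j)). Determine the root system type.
B3

The matrix has rank 3 with 2's on the diagonal. Reading the off-diagonal entries as Dynkin edges (a single edge where a_ij = a_ji = -1; a double or triple edge where a_ij * a_ji = 2 or 3), the diagram is a chain of 3 nodes with a double edge at one end; the terminal node there is the unique short simple root (B_3). One simple-root ordering that puts it in standard form is (alpha_2, alpha_3, alpha_1). So the algebra is type B_3, i.e. so(7).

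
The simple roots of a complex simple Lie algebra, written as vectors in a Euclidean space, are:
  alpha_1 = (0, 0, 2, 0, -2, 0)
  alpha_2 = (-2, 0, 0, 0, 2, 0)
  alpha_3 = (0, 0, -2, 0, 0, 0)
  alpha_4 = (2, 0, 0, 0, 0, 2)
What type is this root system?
B_4

Compute the Cartan integers a_ij = 2(alpha_i, alpha_j)/(alpha_j, alpha_j); the resulting 4x4 Cartan matrix is
[[2, -1, -2, 0], [-1, 2, 0, -1], [-1, 0, 2, 0], [0, -1, 0, 2]].
The roots have two lengths (squared-length ratio 2:1); the short ones are alpha_{3}. The associated Dynkin diagram is a chain of 4 nodes with a double edge at one end; the terminal node there is the unique short simple root (B_4), so the type is B_4 (the algebra so(9)).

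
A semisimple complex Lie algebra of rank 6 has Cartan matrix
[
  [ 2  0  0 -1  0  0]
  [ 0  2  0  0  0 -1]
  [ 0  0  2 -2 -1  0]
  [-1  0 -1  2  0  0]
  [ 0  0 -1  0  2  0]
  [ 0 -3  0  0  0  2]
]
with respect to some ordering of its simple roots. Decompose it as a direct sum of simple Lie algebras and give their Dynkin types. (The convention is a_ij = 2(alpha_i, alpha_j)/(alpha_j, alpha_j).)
F_4 ⊕ G_2

The diagram associated to this matrix has two connected components: the simple roots {alpha_1, alpha_3, alpha_4, alpha_5} form a chain of 4 nodes with a double edge between the middle two (F_4), and {alpha_2, alpha_6} form two nodes joined by a triple edge (G_2). A semisimple Lie algebra decomposes uniquely as the direct sum of simple ideals, one per connected component of its Dynkin diagram, so g ≅ F_4 ⊕ G_2 (dimension 52 + 14 = 66).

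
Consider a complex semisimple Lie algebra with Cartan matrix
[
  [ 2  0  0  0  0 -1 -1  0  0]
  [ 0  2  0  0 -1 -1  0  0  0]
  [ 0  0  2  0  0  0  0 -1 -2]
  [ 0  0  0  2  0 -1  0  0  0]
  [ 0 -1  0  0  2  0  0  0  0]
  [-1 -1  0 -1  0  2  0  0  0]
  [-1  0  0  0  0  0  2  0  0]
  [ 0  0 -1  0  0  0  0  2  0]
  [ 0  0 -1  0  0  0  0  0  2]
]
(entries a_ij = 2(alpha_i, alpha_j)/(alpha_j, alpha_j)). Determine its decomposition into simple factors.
B3 + E6

The diagram associated to this matrix has two connected components: the simple roots {alpha_3, alpha_8, alpha_9} form a chain of 3 nodes with a double edge at one end; the terminal node there is the unique short simple root (B_3), and {alpha_1, alpha_2, alpha_4, alpha_5, alpha_6, alpha_7} form a chain of 5 nodes with one extra node attached to the third node from one end (E_6). A semisimple Lie algebra decomposes uniquely as the direct sum of simple ideals, one per connected component of its Dynkin diagram, so g ≅ B_3 ⊕ E_6 (dimension 21 + 78 = 99).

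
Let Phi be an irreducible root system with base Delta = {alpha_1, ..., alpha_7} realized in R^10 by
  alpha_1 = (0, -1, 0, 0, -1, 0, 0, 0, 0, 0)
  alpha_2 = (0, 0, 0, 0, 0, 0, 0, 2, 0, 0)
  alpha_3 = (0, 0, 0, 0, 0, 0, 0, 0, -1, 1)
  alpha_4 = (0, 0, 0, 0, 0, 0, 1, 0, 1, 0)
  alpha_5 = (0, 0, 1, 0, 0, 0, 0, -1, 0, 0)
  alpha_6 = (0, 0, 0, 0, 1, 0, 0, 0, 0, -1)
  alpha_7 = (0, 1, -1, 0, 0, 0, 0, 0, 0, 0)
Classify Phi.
Compute the Cartan integers a_ij = 2(alpha_i, alpha_j)/(alpha_j, alpha_j); the resulting 7x7 Cartan matrix is
[[2, 0, 0, 0, 0, -1, -1], [0, 2, 0, 0, -2, 0, 0], [0, 0, 2, -1, 0, -1, 0], [0, 0, -1, 2, 0, 0, 0], [0, -1, 0, 0, 2, 0, -1], [-1, 0, -1, 0, 0, 2, 0], [-1, 0, 0, 0, -1, 0, 2]].
The roots have two lengths (squared-length ratio 2:1); the short ones are alpha_{1,3,4,5,6,7}. The associated Dynkin diagram is a chain of 7 nodes with a double edge at one end; the terminal node there is the unique long simple root (C_7), so the type is C_7 (the algebra sp(14)).

C7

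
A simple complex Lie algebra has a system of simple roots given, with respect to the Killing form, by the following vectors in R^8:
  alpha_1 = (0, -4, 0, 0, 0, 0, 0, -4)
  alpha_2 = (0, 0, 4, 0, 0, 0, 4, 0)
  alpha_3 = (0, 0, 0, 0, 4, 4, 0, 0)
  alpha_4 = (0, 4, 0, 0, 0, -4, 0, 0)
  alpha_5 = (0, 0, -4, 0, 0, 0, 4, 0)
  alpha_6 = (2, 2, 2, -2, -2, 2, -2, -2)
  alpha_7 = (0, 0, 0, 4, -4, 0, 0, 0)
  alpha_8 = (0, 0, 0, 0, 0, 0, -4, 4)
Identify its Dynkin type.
Compute the Cartan integers a_ij = 2(alpha_i, alpha_j)/(alpha_j, alpha_j); the resulting 8x8 Cartan matrix is
[[2, 0, 0, -1, 0, 0, 0, -1], [0, 2, 0, 0, 0, 0, 0, -1], [0, 0, 2, -1, 0, 0, -1, 0], [-1, 0, -1, 2, 0, 0, 0, 0], [0, 0, 0, 0, 2, -1, 0, -1], [0, 0, 0, 0, -1, 2, 0, 0], [0, 0, -1, 0, 0, 0, 2, 0], [-1, -1, 0, 0, -1, 0, 0, 2]].
All simple roots have the same length, so the diagram is simply laced. The associated Dynkin diagram is a chain of 7 nodes with one extra node attached to the third node from one end (E_8), so the type is E_8.

type E_8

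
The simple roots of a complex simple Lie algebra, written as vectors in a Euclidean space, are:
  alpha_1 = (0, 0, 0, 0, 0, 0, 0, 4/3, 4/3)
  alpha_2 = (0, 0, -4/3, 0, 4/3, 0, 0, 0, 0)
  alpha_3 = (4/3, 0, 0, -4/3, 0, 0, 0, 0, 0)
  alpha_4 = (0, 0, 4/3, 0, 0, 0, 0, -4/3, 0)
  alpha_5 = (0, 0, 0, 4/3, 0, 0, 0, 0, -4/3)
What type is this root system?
Compute the Cartan integers a_ij = 2(alpha_i, alpha_j)/(alpha_j, alpha_j); the resulting 5x5 Cartan matrix is
[[2, 0, 0, -1, -1], [0, 2, 0, -1, 0], [0, 0, 2, 0, -1], [-1, -1, 0, 2, 0], [-1, 0, -1, 0, 2]].
All simple roots have the same length, so the diagram is simply laced. The associated Dynkin diagram is a chain of 5 nodes with single edges (A_5), so the type is A_5 (the algebra sl(6)).

A_5 (sl(6))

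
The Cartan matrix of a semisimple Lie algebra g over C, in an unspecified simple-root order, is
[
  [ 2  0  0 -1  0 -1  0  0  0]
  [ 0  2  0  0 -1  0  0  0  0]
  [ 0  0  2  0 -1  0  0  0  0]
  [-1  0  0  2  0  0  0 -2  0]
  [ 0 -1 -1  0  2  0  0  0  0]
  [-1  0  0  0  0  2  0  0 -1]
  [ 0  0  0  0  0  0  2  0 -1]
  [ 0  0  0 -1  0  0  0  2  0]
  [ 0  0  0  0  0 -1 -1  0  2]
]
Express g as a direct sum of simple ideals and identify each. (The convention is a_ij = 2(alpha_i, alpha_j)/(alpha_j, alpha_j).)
The diagram associated to this matrix has two connected components: the simple roots {alpha_2, alpha_3, alpha_5} form a chain of 3 nodes with single edges (A_3), and {alpha_1, alpha_4, alpha_6, alpha_7, alpha_8, alpha_9} form a chain of 6 nodes with a double edge at one end; the terminal node there is the unique short simple root (B_6). A semisimple Lie algebra decomposes uniquely as the direct sum of simple ideals, one per connected component of its Dynkin diagram, so g ≅ A_3 ⊕ B_6 (dimension 15 + 78 = 93).

A_3 (sl(4)) ⊕ B_6 (so(13))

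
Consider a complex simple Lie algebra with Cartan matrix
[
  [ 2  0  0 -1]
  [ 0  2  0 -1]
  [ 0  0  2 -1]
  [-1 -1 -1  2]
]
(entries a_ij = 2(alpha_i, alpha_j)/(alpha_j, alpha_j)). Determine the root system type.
The matrix has rank 4 with 2's on the diagonal. Reading the off-diagonal entries as Dynkin edges (a single edge where a_ij = a_ji = -1; a double or triple edge where a_ij * a_ji = 2 or 3), the diagram is a chain of 2 nodes with a fork of two nodes at one end (D_4). One simple-root ordering that puts it in standard form is (alpha_1, alpha_4, alpha_3, alpha_2). So the algebra is type D_4, i.e. so(8).

D4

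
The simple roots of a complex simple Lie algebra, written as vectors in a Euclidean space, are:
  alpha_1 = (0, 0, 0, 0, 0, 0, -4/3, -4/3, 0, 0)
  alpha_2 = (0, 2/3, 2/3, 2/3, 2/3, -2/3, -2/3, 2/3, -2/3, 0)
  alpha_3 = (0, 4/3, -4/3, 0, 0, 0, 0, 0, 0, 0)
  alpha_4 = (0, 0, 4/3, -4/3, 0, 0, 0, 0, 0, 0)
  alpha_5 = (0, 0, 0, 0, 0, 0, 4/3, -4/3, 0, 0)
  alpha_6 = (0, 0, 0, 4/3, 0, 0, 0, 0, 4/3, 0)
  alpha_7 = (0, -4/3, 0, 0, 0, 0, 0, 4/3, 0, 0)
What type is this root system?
Compute the Cartan integers a_ij = 2(alpha_i, alpha_j)/(alpha_j, alpha_j); the resulting 7x7 Cartan matrix is
[[2, 0, 0, 0, 0, 0, -1], [0, 2, 0, 0, -1, 0, 0], [0, 0, 2, -1, 0, 0, -1], [0, 0, -1, 2, 0, -1, 0], [0, -1, 0, 0, 2, 0, -1], [0, 0, 0, -1, 0, 2, 0], [-1, 0, -1, 0, -1, 0, 2]].
All simple roots have the same length, so the diagram is simply laced. The associated Dynkin diagram is a chain of 6 nodes with one extra node attached to the third node from one end (E_7), so the type is E_7.

E_7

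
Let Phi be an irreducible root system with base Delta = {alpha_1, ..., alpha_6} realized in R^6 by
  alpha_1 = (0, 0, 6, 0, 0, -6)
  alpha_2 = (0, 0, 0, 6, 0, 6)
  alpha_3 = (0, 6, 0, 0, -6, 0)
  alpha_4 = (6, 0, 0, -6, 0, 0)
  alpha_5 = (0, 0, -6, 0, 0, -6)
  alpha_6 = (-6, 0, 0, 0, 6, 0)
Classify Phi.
D_6 (so(12))

Compute the Cartan integers a_ij = 2(alpha_i, alpha_j)/(alpha_j, alpha_j); the resulting 6x6 Cartan matrix is
[[2, -1, 0, 0, 0, 0], [-1, 2, 0, -1, -1, 0], [0, 0, 2, 0, 0, -1], [0, -1, 0, 2, 0, -1], [0, -1, 0, 0, 2, 0], [0, 0, -1, -1, 0, 2]].
All simple roots have the same length, so the diagram is simply laced. The associated Dynkin diagram is a chain of 4 nodes with a fork of two nodes at one end (D_6), so the type is D_6 (the algebra so(12)).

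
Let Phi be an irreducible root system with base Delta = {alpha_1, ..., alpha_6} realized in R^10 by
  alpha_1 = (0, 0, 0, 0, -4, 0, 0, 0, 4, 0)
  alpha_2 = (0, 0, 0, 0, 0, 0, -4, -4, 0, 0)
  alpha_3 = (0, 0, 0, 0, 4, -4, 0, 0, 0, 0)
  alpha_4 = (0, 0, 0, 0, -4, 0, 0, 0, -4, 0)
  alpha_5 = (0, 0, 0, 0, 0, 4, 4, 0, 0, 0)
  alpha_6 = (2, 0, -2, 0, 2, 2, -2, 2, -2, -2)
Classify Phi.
E_6

Compute the Cartan integers a_ij = 2(alpha_i, alpha_j)/(alpha_j, alpha_j); the resulting 6x6 Cartan matrix is
[[2, 0, -1, 0, 0, -1], [0, 2, 0, 0, -1, 0], [-1, 0, 2, -1, -1, 0], [0, 0, -1, 2, 0, 0], [0, -1, -1, 0, 2, 0], [-1, 0, 0, 0, 0, 2]].
All simple roots have the same length, so the diagram is simply laced. The associated Dynkin diagram is a chain of 5 nodes with one extra node attached to the third node from one end (E_6), so the type is E_6.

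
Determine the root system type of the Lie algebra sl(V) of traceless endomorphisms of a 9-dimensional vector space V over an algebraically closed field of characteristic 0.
This is sl(9), which has dimension 9^2 - 1 = 80 and rank 9 - 1 = 8 (a Cartan subalgebra is the diagonal traceless matrices). In the classification of classical Lie algebras, the special linear algebra sl(n+1) has type A_n; here n = 8, so the Dynkin diagram is a chain of 8 nodes with single edges (A_8). Hence the type is A_8.

A8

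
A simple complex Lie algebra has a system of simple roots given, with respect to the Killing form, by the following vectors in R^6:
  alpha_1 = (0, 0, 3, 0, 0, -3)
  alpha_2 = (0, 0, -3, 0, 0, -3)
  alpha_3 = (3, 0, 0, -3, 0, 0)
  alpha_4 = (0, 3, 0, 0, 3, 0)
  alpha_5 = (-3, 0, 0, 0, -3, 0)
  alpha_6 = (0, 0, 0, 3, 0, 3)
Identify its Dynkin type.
D6

Compute the Cartan integers a_ij = 2(alpha_i, alpha_j)/(alpha_j, alpha_j); the resulting 6x6 Cartan matrix is
[[2, 0, 0, 0, 0, -1], [0, 2, 0, 0, 0, -1], [0, 0, 2, 0, -1, -1], [0, 0, 0, 2, -1, 0], [0, 0, -1, -1, 2, 0], [-1, -1, -1, 0, 0, 2]].
All simple roots have the same length, so the diagram is simply laced. The associated Dynkin diagram is a chain of 4 nodes with a fork of two nodes at one end (D_6), so the type is D_6 (the algebra so(12)).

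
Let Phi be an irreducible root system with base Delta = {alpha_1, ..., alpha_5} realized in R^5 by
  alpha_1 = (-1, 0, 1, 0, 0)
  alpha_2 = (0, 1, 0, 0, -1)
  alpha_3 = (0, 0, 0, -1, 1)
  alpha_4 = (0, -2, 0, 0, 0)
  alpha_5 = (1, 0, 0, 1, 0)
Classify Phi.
C5

Compute the Cartan integers a_ij = 2(alpha_i, alpha_j)/(alpha_j, alpha_j); the resulting 5x5 Cartan matrix is
[[2, 0, 0, 0, -1], [0, 2, -1, -1, 0], [0, -1, 2, 0, -1], [0, -2, 0, 2, 0], [-1, 0, -1, 0, 2]].
The roots have two lengths (squared-length ratio 2:1); the short ones are alpha_{1,2,3,5}. The associated Dynkin diagram is a chain of 5 nodes with a double edge at one end; the terminal node there is the unique long simple root (C_5), so the type is C_5 (the algebra sp(10)).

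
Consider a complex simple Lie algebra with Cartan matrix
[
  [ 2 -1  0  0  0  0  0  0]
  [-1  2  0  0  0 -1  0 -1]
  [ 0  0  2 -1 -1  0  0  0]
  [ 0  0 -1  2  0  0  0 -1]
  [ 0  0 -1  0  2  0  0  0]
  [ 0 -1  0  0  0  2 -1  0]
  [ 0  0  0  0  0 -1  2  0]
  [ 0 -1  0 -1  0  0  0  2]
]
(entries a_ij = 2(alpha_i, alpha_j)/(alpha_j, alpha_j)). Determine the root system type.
E8

The matrix has rank 8 with 2's on the diagonal. Reading the off-diagonal entries as Dynkin edges (a single edge where a_ij = a_ji = -1; a double or triple edge where a_ij * a_ji = 2 or 3), the diagram is a chain of 7 nodes with one extra node attached to the third node from one end (E_8). One simple-root ordering that puts it in standard form is (alpha_7, alpha_1, alpha_6, alpha_2, alpha_8, alpha_4, alpha_3, alpha_5). So the algebra is type E_8.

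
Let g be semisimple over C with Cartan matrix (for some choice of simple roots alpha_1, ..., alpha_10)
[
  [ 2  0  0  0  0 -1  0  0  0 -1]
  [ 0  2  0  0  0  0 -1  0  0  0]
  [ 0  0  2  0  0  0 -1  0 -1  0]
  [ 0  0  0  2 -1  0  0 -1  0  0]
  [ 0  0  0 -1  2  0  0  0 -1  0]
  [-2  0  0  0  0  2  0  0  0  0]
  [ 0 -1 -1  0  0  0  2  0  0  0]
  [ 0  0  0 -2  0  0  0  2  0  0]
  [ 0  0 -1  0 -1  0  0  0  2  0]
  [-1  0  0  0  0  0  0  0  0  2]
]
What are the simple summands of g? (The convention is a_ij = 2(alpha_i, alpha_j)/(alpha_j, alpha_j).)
C_3 (sp(6)) ⊕ C_7 (sp(14))

The diagram associated to this matrix has two connected components: the simple roots {alpha_1, alpha_6, alpha_10} form a chain of 3 nodes with a double edge at one end; the terminal node there is the unique long simple root (C_3), and {alpha_2, alpha_3, alpha_4, alpha_5, alpha_7, alpha_8, alpha_9} form a chain of 7 nodes with a double edge at one end; the terminal node there is the unique long simple root (C_7). A semisimple Lie algebra decomposes uniquely as the direct sum of simple ideals, one per connected component of its Dynkin diagram, so g ≅ C_3 ⊕ C_7 (dimension 21 + 105 = 126).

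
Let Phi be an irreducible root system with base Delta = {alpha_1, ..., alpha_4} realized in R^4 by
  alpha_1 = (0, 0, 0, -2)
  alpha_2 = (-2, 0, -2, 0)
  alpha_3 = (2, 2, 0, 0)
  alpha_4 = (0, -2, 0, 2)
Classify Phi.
Compute the Cartan integers a_ij = 2(alpha_i, alpha_j)/(alpha_j, alpha_j); the resulting 4x4 Cartan matrix is
[[2, 0, 0, -1], [0, 2, -1, 0], [0, -1, 2, -1], [-2, 0, -1, 2]].
The roots have two lengths (squared-length ratio 2:1); the short ones are alpha_{1}. The associated Dynkin diagram is a chain of 4 nodes with a double edge at one end; the terminal node there is the unique short simple root (B_4), so the type is B_4 (the algebra so(9)).

B_4 (so(9))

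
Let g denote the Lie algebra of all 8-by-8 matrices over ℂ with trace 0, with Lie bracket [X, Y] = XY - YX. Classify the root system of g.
This is sl(8), which has dimension 8^2 - 1 = 63 and rank 8 - 1 = 7 (a Cartan subalgebra is the diagonal traceless matrices). In the classification of classical Lie algebras, the special linear algebra sl(n+1) has type A_n; here n = 7, so the Dynkin diagram is a chain of 7 nodes with single edges (A_7). Hence the type is A_7.

A7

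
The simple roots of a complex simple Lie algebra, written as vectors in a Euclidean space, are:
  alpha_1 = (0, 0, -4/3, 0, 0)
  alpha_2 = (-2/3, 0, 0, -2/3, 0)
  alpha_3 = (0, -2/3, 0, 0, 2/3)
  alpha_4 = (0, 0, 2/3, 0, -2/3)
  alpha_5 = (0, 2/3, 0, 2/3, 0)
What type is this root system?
Compute the Cartan integers a_ij = 2(alpha_i, alpha_j)/(alpha_j, alpha_j); the resulting 5x5 Cartan matrix is
[[2, 0, 0, -2, 0], [0, 2, 0, 0, -1], [0, 0, 2, -1, -1], [-1, 0, -1, 2, 0], [0, -1, -1, 0, 2]].
The roots have two lengths (squared-length ratio 2:1); the short ones are alpha_{2,3,4,5}. The associated Dynkin diagram is a chain of 5 nodes with a double edge at one end; the terminal node there is the unique long simple root (C_5), so the type is C_5 (the algebra sp(10)).

C5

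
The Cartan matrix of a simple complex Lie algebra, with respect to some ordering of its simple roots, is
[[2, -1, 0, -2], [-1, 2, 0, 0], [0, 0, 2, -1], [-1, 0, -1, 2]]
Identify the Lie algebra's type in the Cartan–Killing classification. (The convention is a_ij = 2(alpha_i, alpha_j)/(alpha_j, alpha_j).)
The matrix has rank 4 with 2's on the diagonal. Reading the off-diagonal entries as Dynkin edges (a single edge where a_ij = a_ji = -1; a double or triple edge where a_ij * a_ji = 2 or 3), the diagram is a chain of 4 nodes with a double edge between the middle two (F_4). One simple-root ordering that puts it in standard form is (alpha_2, alpha_1, alpha_4, alpha_3). So the algebra is type F_4.

F_4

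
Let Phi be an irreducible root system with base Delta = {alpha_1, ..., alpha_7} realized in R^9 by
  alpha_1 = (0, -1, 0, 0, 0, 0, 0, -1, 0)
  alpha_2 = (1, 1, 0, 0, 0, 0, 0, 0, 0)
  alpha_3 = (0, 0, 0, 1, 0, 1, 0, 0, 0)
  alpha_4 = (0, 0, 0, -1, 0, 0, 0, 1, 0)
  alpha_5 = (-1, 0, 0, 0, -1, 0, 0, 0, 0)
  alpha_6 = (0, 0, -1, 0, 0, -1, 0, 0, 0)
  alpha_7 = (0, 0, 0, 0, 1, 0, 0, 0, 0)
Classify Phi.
Compute the Cartan integers a_ij = 2(alpha_i, alpha_j)/(alpha_j, alpha_j); the resulting 7x7 Cartan matrix is
[[2, -1, 0, -1, 0, 0, 0], [-1, 2, 0, 0, -1, 0, 0], [0, 0, 2, -1, 0, -1, 0], [-1, 0, -1, 2, 0, 0, 0], [0, -1, 0, 0, 2, 0, -2], [0, 0, -1, 0, 0, 2, 0], [0, 0, 0, 0, -1, 0, 2]].
The roots have two lengths (squared-length ratio 2:1); the short ones are alpha_{7}. The associated Dynkin diagram is a chain of 7 nodes with a double edge at one end; the terminal node there is the unique short simple root (B_7), so the type is B_7 (the algebra so(15)).

B7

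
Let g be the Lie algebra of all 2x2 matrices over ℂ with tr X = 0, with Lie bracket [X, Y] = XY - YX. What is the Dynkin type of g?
A_1 (sl(2))

This is sl(2), which has dimension 2^2 - 1 = 3 and rank 2 - 1 = 1 (a Cartan subalgebra is the diagonal traceless matrices). In the classification of classical Lie algebras, the special linear algebra sl(n+1) has type A_n; here n = 1, so the Dynkin diagram is a chain of 1 nodes with single edges (A_1). Hence the type is A_1.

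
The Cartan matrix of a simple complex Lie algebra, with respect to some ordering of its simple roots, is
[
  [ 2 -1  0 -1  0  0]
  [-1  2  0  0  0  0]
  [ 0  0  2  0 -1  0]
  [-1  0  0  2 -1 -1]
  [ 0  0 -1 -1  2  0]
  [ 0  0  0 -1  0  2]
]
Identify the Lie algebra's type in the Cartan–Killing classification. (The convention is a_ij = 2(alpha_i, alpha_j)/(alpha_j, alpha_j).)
The matrix has rank 6 with 2's on the diagonal. Reading the off-diagonal entries as Dynkin edges (a single edge where a_ij = a_ji = -1; a double or triple edge where a_ij * a_ji = 2 or 3), the diagram is a chain of 5 nodes with one extra node attached to the third node from one end (E_6). One simple-root ordering that puts it in standard form is (alpha_3, alpha_6, alpha_5, alpha_4, alpha_1, alpha_2). So the algebra is type E_6.

type E_6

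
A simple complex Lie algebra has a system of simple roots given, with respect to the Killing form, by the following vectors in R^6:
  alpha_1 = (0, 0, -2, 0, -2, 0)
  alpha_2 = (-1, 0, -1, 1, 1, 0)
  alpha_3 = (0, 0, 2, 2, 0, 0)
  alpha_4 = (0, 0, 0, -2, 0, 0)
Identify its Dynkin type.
Compute the Cartan integers a_ij = 2(alpha_i, alpha_j)/(alpha_j, alpha_j); the resulting 4x4 Cartan matrix is
[[2, 0, -1, 0], [0, 2, 0, -1], [-1, 0, 2, -2], [0, -1, -1, 2]].
The roots have two lengths (squared-length ratio 2:1); the short ones are alpha_{2,4}. The associated Dynkin diagram is a chain of 4 nodes with a double edge between the middle two (F_4), so the type is F_4.

F_4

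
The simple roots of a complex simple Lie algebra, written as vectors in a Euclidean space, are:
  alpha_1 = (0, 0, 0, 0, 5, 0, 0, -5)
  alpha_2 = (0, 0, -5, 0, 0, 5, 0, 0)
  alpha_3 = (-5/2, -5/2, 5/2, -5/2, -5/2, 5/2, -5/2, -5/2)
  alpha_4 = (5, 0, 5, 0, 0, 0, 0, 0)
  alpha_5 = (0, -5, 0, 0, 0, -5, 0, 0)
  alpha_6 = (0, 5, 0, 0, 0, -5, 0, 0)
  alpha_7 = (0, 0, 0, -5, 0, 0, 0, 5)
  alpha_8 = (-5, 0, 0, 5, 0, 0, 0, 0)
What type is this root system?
Compute the Cartan integers a_ij = 2(alpha_i, alpha_j)/(alpha_j, alpha_j); the resulting 8x8 Cartan matrix is
[[2, 0, 0, 0, 0, 0, -1, 0], [0, 2, 0, -1, -1, -1, 0, 0], [0, 0, 2, 0, 0, -1, 0, 0], [0, -1, 0, 2, 0, 0, 0, -1], [0, -1, 0, 0, 2, 0, 0, 0], [0, -1, -1, 0, 0, 2, 0, 0], [-1, 0, 0, 0, 0, 0, 2, -1], [0, 0, 0, -1, 0, 0, -1, 2]].
All simple roots have the same length, so the diagram is simply laced. The associated Dynkin diagram is a chain of 7 nodes with one extra node attached to the third node from one end (E_8), so the type is E_8.

E_8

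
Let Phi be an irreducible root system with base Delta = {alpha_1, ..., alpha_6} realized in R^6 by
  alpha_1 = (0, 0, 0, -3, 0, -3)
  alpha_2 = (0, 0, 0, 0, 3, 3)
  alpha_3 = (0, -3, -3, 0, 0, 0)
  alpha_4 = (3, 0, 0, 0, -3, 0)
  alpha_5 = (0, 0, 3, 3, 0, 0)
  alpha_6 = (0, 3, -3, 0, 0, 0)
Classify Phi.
type D_6

Compute the Cartan integers a_ij = 2(alpha_i, alpha_j)/(alpha_j, alpha_j); the resulting 6x6 Cartan matrix is
[[2, -1, 0, 0, -1, 0], [-1, 2, 0, -1, 0, 0], [0, 0, 2, 0, -1, 0], [0, -1, 0, 2, 0, 0], [-1, 0, -1, 0, 2, -1], [0, 0, 0, 0, -1, 2]].
All simple roots have the same length, so the diagram is simply laced. The associated Dynkin diagram is a chain of 4 nodes with a fork of two nodes at one end (D_6), so the type is D_6 (the algebra so(12)).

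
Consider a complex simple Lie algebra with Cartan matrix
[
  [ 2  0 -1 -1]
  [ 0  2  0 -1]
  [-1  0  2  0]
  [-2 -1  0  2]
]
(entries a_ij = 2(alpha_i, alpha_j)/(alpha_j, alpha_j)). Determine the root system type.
The matrix has rank 4 with 2's on the diagonal. Reading the off-diagonal entries as Dynkin edges (a single edge where a_ij = a_ji = -1; a double or triple edge where a_ij * a_ji = 2 or 3), the diagram is a chain of 4 nodes with a double edge between the middle two (F_4). One simple-root ordering that puts it in standard form is (alpha_2, alpha_4, alpha_1, alpha_3). So the algebra is type F_4.

F4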